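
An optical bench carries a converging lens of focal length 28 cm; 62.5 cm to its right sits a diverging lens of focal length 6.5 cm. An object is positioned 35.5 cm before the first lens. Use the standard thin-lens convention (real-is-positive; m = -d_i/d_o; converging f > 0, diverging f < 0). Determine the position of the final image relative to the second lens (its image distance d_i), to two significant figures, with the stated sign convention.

-7.2 cm

Applying the thin-lens equation to the first lens, 1/28 = 1/35.5 + 1/d_i1, which gives d_i1 = 132.533 cm.
Since 132.533 cm > 62.5 cm, the first image lies past the second lens and serves as a virtual object: d_o2 = L - d_i1 = -70.033 cm.
Applying the thin-lens equation again with f_2 = -6.5 cm and d_o2 = -70.033 cm gives d_i2 = -7.165 cm.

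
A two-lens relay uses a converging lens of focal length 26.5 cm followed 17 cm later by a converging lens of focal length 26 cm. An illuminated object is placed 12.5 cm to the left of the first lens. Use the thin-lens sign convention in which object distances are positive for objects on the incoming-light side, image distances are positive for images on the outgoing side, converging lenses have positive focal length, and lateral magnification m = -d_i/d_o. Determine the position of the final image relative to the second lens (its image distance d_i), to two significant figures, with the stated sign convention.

First lens: d_i1 = 1/(1/26.5 - 1/12.5) = -23.661 cm.
With d_i1 < 0 the first image is virtual and lies on the object side; the object distance for lens 2 is d_o2 = 17 - (-23.661) = 40.661 cm.
Second lens: d_i2 = 1/(1/26 - 1/(40.661)) = 72.110 cm.

72 cm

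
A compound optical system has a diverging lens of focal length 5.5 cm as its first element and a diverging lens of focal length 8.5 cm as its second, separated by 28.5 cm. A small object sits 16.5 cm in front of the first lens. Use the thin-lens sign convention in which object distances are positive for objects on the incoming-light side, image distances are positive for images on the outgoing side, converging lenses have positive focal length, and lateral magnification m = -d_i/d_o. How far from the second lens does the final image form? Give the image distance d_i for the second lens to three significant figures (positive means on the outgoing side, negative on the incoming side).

-6.74 cm

Lens 1: 1/d_i1 = 1/f_1 - 1/d_o1 = 1/(-5.5) - 1/16.5 = -0.24242 cm^-1, so d_i1 = -4.125 cm.
With d_i1 < 0 the first image is virtual and lies on the object side; the object distance for lens 2 is d_o2 = 28.5 - (-4.125) = 32.625 cm.
Lens 2: 1/d_i2 = 1/f_2 - 1/d_o2 = 1/(-8.5) - 1/(32.625) = -0.14830 cm^-1, so d_i2 = -6.743 cm.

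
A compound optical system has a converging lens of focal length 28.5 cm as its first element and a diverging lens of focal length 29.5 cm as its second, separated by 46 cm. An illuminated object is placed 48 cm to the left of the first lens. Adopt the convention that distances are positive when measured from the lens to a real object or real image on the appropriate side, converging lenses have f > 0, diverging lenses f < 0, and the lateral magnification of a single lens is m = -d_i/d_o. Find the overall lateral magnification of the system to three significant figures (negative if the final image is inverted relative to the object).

Applying the thin-lens equation to the first lens, 1/28.5 = 1/48 + 1/d_i1, which gives d_i1 = 70.154 cm.
Its lateral magnification is m_1 = -d_i1/d_o1 = -(70.154)/48 = -1.4615.
Since 70.154 cm > 46 cm, the first image lies past the second lens and serves as a virtual object: d_o2 = L - d_i1 = -24.154 cm.
Applying the thin-lens equation again with f_2 = -29.5 cm and d_o2 = -24.154 cm gives d_i2 = 133.281 cm.
m_2 = -(133.281)/(-24.154) = 5.5180.
Total m = m_1 x m_2 = (-1.4615)(5.5180) = -8.0647.

-8.06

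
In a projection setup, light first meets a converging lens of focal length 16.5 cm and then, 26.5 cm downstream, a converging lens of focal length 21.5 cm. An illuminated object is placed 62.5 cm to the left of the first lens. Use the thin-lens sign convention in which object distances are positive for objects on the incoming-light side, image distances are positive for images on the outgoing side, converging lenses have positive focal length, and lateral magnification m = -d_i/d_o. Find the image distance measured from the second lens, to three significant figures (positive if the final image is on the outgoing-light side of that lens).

-5.04 cm

First lens: d_i1 = 1/(1/16.5 - 1/62.5) = 22.418 cm.
The intermediate image is 22.418 cm to the right of lens 1, so d_o2 = L - d_i1 = 26.5 - 22.418 = 4.082 cm.
Second lens: d_i2 = 1/(1/21.5 - 1/(4.082)) = -5.038 cm.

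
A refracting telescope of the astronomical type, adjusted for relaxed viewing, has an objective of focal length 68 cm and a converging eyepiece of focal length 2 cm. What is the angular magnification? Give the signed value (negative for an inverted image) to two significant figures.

M = -f_obj/f_eye = -68/(2) = -34.000.

-34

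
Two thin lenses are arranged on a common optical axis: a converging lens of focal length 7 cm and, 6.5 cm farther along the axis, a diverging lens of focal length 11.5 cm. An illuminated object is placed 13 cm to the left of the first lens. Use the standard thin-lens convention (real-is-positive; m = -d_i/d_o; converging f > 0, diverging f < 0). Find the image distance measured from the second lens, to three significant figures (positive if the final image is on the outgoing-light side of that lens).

35.2 cm

Applying the thin-lens equation to the first lens, 1/7 = 1/13 + 1/d_i1, which gives d_i1 = 15.167 cm.
Since 15.167 cm > 6.5 cm, the first image lies past the second lens and serves as a virtual object: d_o2 = L - d_i1 = -8.667 cm.
Applying the thin-lens equation again with f_2 = -11.5 cm and d_o2 = -8.667 cm gives d_i2 = 35.176 cm.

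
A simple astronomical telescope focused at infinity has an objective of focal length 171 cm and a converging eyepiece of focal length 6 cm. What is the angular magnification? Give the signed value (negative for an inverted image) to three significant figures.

-28.5

M = -f_obj/f_eye = -171/(6) = -28.500.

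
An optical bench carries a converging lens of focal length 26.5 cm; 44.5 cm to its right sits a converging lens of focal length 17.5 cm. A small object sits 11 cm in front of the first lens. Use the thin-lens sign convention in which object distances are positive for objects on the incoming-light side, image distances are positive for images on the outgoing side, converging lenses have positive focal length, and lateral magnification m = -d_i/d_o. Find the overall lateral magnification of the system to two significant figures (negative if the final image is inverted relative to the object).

First lens: d_i1 = 1/(1/26.5 - 1/11) = -18.806 cm.
m_1 = -(-18.806)/11 = 1.7097.
With d_i1 < 0 the first image is virtual and lies on the object side; the object distance for lens 2 is d_o2 = 44.5 - (-18.806) = 63.306 cm.
Second lens: d_i2 = 1/(1/17.5 - 1/(63.306)) = 24.186 cm.
m_2 = -(24.186)/(63.306) = -0.3820.
Total m = m_1 x m_2 = (1.7097)(-0.3820) = -0.6532.

-0.65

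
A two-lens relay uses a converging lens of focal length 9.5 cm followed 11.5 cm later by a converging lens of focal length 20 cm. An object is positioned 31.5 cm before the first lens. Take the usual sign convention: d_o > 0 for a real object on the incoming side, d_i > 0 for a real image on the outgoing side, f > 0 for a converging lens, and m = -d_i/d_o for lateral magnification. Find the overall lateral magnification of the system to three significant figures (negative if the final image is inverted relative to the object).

-0.391

Applying the thin-lens equation to the first lens, 1/9.5 = 1/31.5 + 1/d_i1, which gives d_i1 = 13.602 cm.
Its lateral magnification is m_1 = -d_i1/d_o1 = -(13.602)/31.5 = -0.4318.
Since 13.602 cm > 11.5 cm, the first image lies past the second lens and serves as a virtual object: d_o2 = L - d_i1 = -2.102 cm.
Applying the thin-lens equation again with f_2 = 20 cm and d_o2 = -2.102 cm gives d_i2 = 1.902 cm.
m_2 = -(1.902)/(-2.102) = 0.9049.
Total m = m_1 x m_2 = (-0.4318)(0.9049) = -0.3907.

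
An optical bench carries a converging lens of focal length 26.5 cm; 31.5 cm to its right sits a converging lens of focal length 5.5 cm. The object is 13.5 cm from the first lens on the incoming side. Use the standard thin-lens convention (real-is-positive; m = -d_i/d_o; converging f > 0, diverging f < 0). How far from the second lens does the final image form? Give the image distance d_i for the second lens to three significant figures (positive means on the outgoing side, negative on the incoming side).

6.07 cm

Applying the thin-lens equation to the first lens, 1/26.5 = 1/13.5 + 1/d_i1, which gives d_i1 = -27.519 cm.
The intermediate image is virtual, 27.519 cm to the left of lens 1, so d_o2 = L - d_i1 = 31.5 - (-27.519) = 59.019 cm.
Applying the thin-lens equation again with f_2 = 5.5 cm and d_o2 = 59.019 cm gives d_i2 = 6.065 cm.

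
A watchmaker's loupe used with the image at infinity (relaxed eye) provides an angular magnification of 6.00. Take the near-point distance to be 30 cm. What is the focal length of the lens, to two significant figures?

5.0 cm

For the image at infinity, M = D/f.
f = D/M = 30/6.0 = 5.000 cm.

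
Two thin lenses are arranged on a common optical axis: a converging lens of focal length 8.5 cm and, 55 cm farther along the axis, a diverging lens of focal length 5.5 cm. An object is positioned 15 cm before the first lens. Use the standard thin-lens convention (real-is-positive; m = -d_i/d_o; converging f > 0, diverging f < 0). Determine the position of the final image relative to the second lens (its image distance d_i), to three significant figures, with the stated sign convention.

Lens 1: 1/d_i1 = 1/f_1 - 1/d_o1 = 1/8.5 - 1/15 = 0.05098 cm^-1, so d_i1 = 19.615 cm.
Object distance for lens 2: d_o2 = 55 - 19.615 = 35.385 cm.
Lens 2: 1/d_i2 = 1/f_2 - 1/d_o2 = 1/(-5.5) - 1/(35.385) = -0.21008 cm^-1, so d_i2 = -4.760 cm.

-4.76 cm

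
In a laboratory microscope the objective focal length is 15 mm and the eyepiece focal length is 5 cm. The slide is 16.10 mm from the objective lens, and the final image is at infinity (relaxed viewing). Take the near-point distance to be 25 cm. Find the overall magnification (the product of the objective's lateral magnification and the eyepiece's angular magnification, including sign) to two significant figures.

-68

Convert to cm: f_obj = 15 mm = 1.5 cm; d_o = 16.10 mm = 1.61 cm.
Objective: 1/d_i = 1/f_obj - 1/d_o = 1/1.5 - 1/1.61 = 0.04555 cm^-1, so d_i = 21.955 cm.
m_obj = -d_i/d_o = -21.955/1.61 = -13.636.
Eyepiece angular magnification (image at infinity): M_eye = D/f_e = 25/5 = 5.000.
Overall M = m_obj x M_eye = (-13.636)(5.000) = -68.18.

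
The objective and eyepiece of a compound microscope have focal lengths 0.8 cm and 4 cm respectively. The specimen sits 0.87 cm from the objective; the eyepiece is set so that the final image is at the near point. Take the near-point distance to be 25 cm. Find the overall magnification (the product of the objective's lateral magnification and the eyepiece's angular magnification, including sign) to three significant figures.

-82.9

Objective: 1/d_i = 1/f_obj - 1/d_o = 1/0.8 - 1/0.87 = 0.10057 cm^-1, so d_i = 9.943 cm.
m_obj = -d_i/d_o = -9.943/0.87 = -11.429.
Eyepiece angular magnification (image at near point): M_eye = 1 + D/f_e = 1 + 25/4 = 7.250.
Overall M = m_obj x M_eye = (-11.429)(7.250) = -82.86.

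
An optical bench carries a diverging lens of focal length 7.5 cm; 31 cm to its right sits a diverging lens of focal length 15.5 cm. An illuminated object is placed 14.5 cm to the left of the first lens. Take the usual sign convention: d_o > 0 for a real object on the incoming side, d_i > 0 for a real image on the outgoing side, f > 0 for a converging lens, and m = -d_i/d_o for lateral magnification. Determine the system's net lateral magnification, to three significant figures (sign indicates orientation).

Applying the thin-lens equation to the first lens, 1/(-7.5) = 1/14.5 + 1/d_i1, which gives d_i1 = -4.943 cm.
Its lateral magnification is m_1 = -d_i1/d_o1 = -(-4.943)/14.5 = 0.3409.
The intermediate image is virtual, 4.943 cm to the left of lens 1, so d_o2 = L - d_i1 = 31 - (-4.943) = 35.943 cm.
Applying the thin-lens equation again with f_2 = -15.5 cm and d_o2 = 35.943 cm gives d_i2 = -10.830 cm.
m_2 = -(-10.830)/(35.943) = 0.3013.
The system's lateral magnification is m_1 m_2 = (0.3409)(0.3013) = 0.1027.

0.103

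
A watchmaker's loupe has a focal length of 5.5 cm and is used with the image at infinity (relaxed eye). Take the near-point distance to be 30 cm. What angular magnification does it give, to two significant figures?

5.5

M = D/f = 30/5.5 = 5.455.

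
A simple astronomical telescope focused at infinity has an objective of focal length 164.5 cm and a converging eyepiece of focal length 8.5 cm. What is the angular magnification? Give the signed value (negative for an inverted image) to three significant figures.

-19.4

M = -f_obj/f_eye = -164.5/(8.5) = -19.353.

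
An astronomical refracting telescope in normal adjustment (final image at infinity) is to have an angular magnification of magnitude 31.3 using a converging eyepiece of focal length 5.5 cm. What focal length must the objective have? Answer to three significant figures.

|M| = f_obj/|f_eye|, so f_obj = |M| x |f_eye| = 31.3 x 5.5 = 172.150 cm.

172 cm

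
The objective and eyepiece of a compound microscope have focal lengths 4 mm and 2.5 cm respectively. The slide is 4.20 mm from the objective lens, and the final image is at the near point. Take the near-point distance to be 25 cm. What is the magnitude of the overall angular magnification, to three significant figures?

220

Convert to cm: f_obj = 4 mm = 0.4 cm; d_o = 4.20 mm = 0.42 cm.
Objective: 1/d_i = 1/f_obj - 1/d_o = 1/0.4 - 1/0.42 = 0.11905 cm^-1, so d_i = 8.400 cm.
m_obj = -d_i/d_o = -8.400/0.42 = -20.000.
Eyepiece angular magnification (image at near point): M_eye = 1 + D/f_e = 1 + 25/2.5 = 11.000.
Overall M = m_obj x M_eye = (-20.000)(11.000) = -220.00.
|M| = 220.00.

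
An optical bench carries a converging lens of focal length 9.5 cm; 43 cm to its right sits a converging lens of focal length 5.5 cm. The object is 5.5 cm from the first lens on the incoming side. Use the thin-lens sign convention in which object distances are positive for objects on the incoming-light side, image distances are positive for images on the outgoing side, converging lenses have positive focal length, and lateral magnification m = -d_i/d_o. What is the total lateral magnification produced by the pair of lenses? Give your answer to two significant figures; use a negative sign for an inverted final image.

Applying the thin-lens equation to the first lens, 1/9.5 = 1/5.5 + 1/d_i1, which gives d_i1 = -13.062 cm.
Its lateral magnification is m_1 = -d_i1/d_o1 = -(-13.062)/5.5 = 2.3750.
With d_i1 < 0 the first image is virtual and lies on the object side; the object distance for lens 2 is d_o2 = 43 - (-13.062) = 56.062 cm.
Applying the thin-lens equation again with f_2 = 5.5 cm and d_o2 = 56.062 cm gives d_i2 = 6.098 cm.
m_2 = -(6.098)/(56.062) = -0.1088.
Overall magnification: m = m_1 m_2 = -0.2583.

-0.26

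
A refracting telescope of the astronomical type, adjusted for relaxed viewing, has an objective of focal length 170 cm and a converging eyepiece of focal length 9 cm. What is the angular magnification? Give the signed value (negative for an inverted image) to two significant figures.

M = -f_obj/f_eye = -170/(9) = -18.889.

-19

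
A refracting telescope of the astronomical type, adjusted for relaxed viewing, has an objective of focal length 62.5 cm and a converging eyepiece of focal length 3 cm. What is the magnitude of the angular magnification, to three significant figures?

|M| = f_obj/|f_eye| = 62.5/3 = 20.833.

20.8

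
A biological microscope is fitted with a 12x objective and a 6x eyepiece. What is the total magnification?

72

The overall magnification of a compound microscope is the product of the objective and eyepiece magnifications:
M = M_obj x M_eye = 12 x 6 = 72.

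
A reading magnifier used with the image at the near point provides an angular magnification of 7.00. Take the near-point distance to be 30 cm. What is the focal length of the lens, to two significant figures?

For the image at the near point, M = 1 + D/f.
f = D/(M - 1) = 30/(7.0 - 1) = 5.000 cm.

5.0 cm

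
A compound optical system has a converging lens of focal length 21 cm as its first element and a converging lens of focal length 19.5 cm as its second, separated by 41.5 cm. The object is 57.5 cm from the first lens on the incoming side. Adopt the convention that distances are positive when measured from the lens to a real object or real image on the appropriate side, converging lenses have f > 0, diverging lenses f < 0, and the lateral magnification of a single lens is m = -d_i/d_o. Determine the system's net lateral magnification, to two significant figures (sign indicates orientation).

-1.0

Applying the thin-lens equation to the first lens, 1/21 = 1/57.5 + 1/d_i1, which gives d_i1 = 33.082 cm.
Its lateral magnification is m_1 = -d_i1/d_o1 = -(33.082)/57.5 = -0.5753.
The intermediate image is 33.082 cm to the right of lens 1, so d_o2 = L - d_i1 = 41.5 - 33.082 = 8.418 cm.
Applying the thin-lens equation again with f_2 = 19.5 cm and d_o2 = 8.418 cm gives d_i2 = -14.812 cm.
m_2 = -(-14.812)/(8.418) = 1.7596.
Overall magnification: m = m_1 m_2 = -1.0124.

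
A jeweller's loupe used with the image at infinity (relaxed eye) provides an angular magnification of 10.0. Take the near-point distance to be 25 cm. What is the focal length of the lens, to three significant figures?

2.50 cm

For the image at infinity, M = D/f.
f = D/M = 25/10.0 = 2.500 cm.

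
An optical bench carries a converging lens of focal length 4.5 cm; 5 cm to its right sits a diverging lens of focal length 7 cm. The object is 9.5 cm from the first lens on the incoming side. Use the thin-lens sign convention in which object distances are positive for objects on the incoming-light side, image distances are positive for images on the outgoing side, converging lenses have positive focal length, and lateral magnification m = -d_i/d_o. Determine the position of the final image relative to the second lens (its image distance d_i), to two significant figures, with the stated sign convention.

Lens 1: 1/d_i1 = 1/f_1 - 1/d_o1 = 1/4.5 - 1/9.5 = 0.11696 cm^-1, so d_i1 = 8.550 cm.
Since 8.550 cm > 5 cm, the first image lies past the second lens and serves as a virtual object: d_o2 = L - d_i1 = -3.550 cm.
Lens 2: 1/d_i2 = 1/f_2 - 1/d_o2 = 1/(-7) - 1/(-3.550) = 0.13883 cm^-1, so d_i2 = 7.203 cm.

7.2 cm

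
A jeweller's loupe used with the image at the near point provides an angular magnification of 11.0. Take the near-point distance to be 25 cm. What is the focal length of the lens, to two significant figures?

For the image at the near point, M = 1 + D/f.
f = D/(M - 1) = 25/(11.0 - 1) = 2.500 cm.

2.5 cm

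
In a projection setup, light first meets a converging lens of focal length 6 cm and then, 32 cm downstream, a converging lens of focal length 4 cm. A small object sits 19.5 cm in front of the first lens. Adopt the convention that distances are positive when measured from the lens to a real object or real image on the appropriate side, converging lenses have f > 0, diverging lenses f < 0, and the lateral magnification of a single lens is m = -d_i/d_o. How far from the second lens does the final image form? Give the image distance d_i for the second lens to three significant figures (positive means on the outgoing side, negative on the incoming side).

4.83 cm

First lens: d_i1 = 1/(1/6 - 1/19.5) = 8.667 cm.
Object distance for lens 2: d_o2 = 32 - 8.667 = 23.333 cm.
Second lens: d_i2 = 1/(1/4 - 1/(23.333)) = 4.828 cm.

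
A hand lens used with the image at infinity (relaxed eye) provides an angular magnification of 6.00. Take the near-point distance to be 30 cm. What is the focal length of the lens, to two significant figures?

5.0 cm

For the image at infinity, M = D/f.
f = D/M = 30/6.0 = 5.000 cm.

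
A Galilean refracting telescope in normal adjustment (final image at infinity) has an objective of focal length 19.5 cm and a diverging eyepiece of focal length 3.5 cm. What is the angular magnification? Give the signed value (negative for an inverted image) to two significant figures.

5.6

M = -f_obj/f_eye = -19.5/(-3.5) = 5.571.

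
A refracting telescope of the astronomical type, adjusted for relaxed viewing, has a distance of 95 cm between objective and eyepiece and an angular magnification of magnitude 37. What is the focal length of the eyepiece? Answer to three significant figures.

In normal adjustment the tube length equals f_obj + f_eye and |M| = f_obj/f_eye.
So f_obj = 37 f_eye and 37 f_eye + f_eye = 95 cm, giving f_eye = 95/38 = 2.500 cm and f_obj = 92.500 cm.

2.50 cm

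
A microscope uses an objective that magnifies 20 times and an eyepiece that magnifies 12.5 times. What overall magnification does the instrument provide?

250

The overall magnification of a compound microscope is the product of the objective and eyepiece magnifications:
M = M_obj x M_eye = 20 x 12.5 = 250.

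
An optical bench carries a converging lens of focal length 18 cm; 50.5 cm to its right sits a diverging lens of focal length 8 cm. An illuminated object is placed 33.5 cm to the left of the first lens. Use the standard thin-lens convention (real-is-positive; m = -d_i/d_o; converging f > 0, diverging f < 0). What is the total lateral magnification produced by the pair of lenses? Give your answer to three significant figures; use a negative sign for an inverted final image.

-0.474

Lens 1: 1/d_i1 = 1/f_1 - 1/d_o1 = 1/18 - 1/33.5 = 0.02570 cm^-1, so d_i1 = 38.903 cm.
m_1 = -(38.903)/33.5 = -1.1613.
Object distance for lens 2: d_o2 = 50.5 - 38.903 = 11.597 cm.
Lens 2: 1/d_i2 = 1/f_2 - 1/d_o2 = 1/(-8) - 1/(11.597) = -0.21123 cm^-1, so d_i2 = -4.734 cm.
m_2 = -(-4.734)/(11.597) = 0.4082.
Total m = m_1 x m_2 = (-1.1613)(0.4082) = -0.4741.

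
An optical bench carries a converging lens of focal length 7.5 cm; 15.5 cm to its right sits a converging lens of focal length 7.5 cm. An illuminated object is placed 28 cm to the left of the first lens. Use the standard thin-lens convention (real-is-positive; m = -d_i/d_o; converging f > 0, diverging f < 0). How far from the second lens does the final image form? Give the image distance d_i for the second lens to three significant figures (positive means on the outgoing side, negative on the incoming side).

-17.6 cm

First lens: d_i1 = 1/(1/7.5 - 1/28) = 10.244 cm.
That image sits 5.256 cm in front of the second lens, so d_o2 = 5.256 cm.
Second lens: d_i2 = 1/(1/7.5 - 1/(5.256)) = -17.568 cm.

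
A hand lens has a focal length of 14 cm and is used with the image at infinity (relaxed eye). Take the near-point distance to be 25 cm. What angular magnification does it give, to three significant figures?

1.79

M = D/f = 25/14 = 1.786.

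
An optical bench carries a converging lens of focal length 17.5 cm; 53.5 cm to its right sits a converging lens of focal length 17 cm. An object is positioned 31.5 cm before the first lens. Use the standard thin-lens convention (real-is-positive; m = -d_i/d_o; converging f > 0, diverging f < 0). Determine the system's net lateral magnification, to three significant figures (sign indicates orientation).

-7.39

Applying the thin-lens equation to the first lens, 1/17.5 = 1/31.5 + 1/d_i1, which gives d_i1 = 39.375 cm.
Its lateral magnification is m_1 = -d_i1/d_o1 = -(39.375)/31.5 = -1.2500.
The intermediate image is 39.375 cm to the right of lens 1, so d_o2 = L - d_i1 = 53.5 - 39.375 = 14.125 cm.
Applying the thin-lens equation again with f_2 = 17 cm and d_o2 = 14.125 cm gives d_i2 = -83.522 cm.
m_2 = -(-83.522)/(14.125) = 5.9130.
Total m = m_1 x m_2 = (-1.2500)(5.9130) = -7.3913.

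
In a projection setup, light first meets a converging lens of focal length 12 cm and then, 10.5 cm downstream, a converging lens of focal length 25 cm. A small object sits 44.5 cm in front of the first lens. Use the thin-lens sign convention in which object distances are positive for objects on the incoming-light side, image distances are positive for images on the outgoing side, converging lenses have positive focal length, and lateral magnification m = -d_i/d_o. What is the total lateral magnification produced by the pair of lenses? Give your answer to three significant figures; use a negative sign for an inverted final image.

Lens 1: 1/d_i1 = 1/f_1 - 1/d_o1 = 1/12 - 1/44.5 = 0.06086 cm^-1, so d_i1 = 16.431 cm.
m_1 = -(16.431)/44.5 = -0.3692.
Since 16.431 cm > 10.5 cm, the first image lies past the second lens and serves as a virtual object: d_o2 = L - d_i1 = -5.931 cm.
Lens 2: 1/d_i2 = 1/f_2 - 1/d_o2 = 1/25 - 1/(-5.931) = 0.20861 cm^-1, so d_i2 = 4.794 cm.
m_2 = -(4.794)/(-5.931) = 0.8083.
Overall magnification: m = m_1 m_2 = -0.2984.

-0.298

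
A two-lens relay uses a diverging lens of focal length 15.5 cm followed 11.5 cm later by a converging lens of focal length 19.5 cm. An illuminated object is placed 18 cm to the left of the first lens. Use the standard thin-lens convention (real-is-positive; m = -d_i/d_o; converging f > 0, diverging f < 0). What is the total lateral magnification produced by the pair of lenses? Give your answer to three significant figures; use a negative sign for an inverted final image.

-27.5

Lens 1: 1/d_i1 = 1/f_1 - 1/d_o1 = 1/(-15.5) - 1/18 = -0.12007 cm^-1, so d_i1 = -8.328 cm.
m_1 = -(-8.328)/18 = 0.4627.
With d_i1 < 0 the first image is virtual and lies on the object side; the object distance for lens 2 is d_o2 = 11.5 - (-8.328) = 19.828 cm.
Lens 2: 1/d_i2 = 1/f_2 - 1/d_o2 = 1/19.5 - 1/(19.828) = 0.00085 cm^-1, so d_i2 = 1177.534 cm.
m_2 = -(1177.534)/(19.828) = -59.3864.
Total m = m_1 x m_2 = (0.4627)(-59.3864) = -27.4773.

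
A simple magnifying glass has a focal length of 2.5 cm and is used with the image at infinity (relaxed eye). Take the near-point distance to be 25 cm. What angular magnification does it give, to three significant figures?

10.0

M = D/f = 25/2.5 = 10.000.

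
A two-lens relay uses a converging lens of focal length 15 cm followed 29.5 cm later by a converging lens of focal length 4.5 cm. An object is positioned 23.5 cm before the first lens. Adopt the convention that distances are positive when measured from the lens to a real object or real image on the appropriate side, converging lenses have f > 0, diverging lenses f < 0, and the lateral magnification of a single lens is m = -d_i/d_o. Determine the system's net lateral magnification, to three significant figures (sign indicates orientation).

-0.482

First lens: d_i1 = 1/(1/15 - 1/23.5) = 41.471 cm.
m_1 = -(41.471)/23.5 = -1.7647.
Since 41.471 cm > 29.5 cm, the first image lies past the second lens and serves as a virtual object: d_o2 = L - d_i1 = -11.971 cm.
Second lens: d_i2 = 1/(1/4.5 - 1/(-11.971)) = 3.271 cm.
m_2 = -(3.271)/(-11.971) = 0.2732.
Total m = m_1 x m_2 = (-1.7647)(0.2732) = -0.4821.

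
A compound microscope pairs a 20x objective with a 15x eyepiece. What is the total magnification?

300

The overall magnification of a compound microscope is the product of the objective and eyepiece magnifications:
M = M_obj x M_eye = 20 x 15 = 300.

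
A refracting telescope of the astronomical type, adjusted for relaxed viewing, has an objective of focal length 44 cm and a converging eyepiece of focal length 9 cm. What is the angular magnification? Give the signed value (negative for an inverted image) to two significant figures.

M = -f_obj/f_eye = -44/(9) = -4.889.

-4.9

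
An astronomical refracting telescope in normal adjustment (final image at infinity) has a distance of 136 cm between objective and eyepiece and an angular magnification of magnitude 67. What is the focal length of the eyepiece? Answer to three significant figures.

In normal adjustment the tube length equals f_obj + f_eye and |M| = f_obj/f_eye.
So f_obj = 67 f_eye and 67 f_eye + f_eye = 136 cm, giving f_eye = 136/68 = 2.000 cm and f_obj = 134.000 cm.

2.00 cm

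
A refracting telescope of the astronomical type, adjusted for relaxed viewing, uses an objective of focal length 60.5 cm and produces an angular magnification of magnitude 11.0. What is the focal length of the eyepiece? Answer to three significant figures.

|M| = f_obj/f_eye, so f_eye = f_obj/|M| = 60.5/11.0 = 5.500 cm.

5.50 cm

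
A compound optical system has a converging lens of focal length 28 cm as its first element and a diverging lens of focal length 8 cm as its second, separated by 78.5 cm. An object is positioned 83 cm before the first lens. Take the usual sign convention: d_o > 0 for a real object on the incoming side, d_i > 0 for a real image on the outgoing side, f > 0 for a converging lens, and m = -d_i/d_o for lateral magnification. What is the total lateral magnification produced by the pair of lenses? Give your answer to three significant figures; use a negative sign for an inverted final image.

-0.0920

Lens 1: 1/d_i1 = 1/f_1 - 1/d_o1 = 1/28 - 1/83 = 0.02367 cm^-1, so d_i1 = 42.255 cm.
m_1 = -(42.255)/83 = -0.5091.
Object distance for lens 2: d_o2 = 78.5 - 42.255 = 36.245 cm.
Lens 2: 1/d_i2 = 1/f_2 - 1/d_o2 = 1/(-8) - 1/(36.245) = -0.15259 cm^-1, so d_i2 = -6.554 cm.
m_2 = -(-6.554)/(36.245) = 0.1808.
The system's lateral magnification is m_1 m_2 = (-0.5091)(0.1808) = -0.0920.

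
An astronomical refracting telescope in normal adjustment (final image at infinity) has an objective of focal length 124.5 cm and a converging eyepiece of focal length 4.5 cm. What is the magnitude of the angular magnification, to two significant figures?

|M| = f_obj/|f_eye| = 124.5/4.5 = 27.667.

28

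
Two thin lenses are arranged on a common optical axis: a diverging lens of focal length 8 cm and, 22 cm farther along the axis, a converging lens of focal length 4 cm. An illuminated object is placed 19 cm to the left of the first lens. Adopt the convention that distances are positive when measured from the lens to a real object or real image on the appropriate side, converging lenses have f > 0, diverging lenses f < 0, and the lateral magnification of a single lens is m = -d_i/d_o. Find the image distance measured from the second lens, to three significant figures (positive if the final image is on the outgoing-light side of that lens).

Lens 1: 1/d_i1 = 1/f_1 - 1/d_o1 = 1/(-8) - 1/19 = -0.17763 cm^-1, so d_i1 = -5.630 cm.
With d_i1 < 0 the first image is virtual and lies on the object side; the object distance for lens 2 is d_o2 = 22 - (-5.630) = 27.630 cm.
Lens 2: 1/d_i2 = 1/f_2 - 1/d_o2 = 1/4 - 1/(27.630) = 0.21381 cm^-1, so d_i2 = 4.677 cm.

4.68 cm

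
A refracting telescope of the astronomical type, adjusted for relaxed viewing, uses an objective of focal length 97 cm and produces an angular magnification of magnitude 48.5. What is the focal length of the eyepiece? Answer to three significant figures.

|M| = f_obj/f_eye, so f_eye = f_obj/|M| = 97/48.5 = 2.000 cm.

2.00 cm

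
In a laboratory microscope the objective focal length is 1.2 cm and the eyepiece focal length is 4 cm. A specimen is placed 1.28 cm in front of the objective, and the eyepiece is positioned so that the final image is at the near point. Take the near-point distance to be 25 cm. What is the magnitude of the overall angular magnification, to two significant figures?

Objective: 1/d_i = 1/f_obj - 1/d_o = 1/1.2 - 1/1.28 = 0.05208 cm^-1, so d_i = 19.200 cm.
m_obj = -d_i/d_o = -19.200/1.28 = -15.000.
Eyepiece angular magnification (image at near point): M_eye = 1 + D/f_e = 1 + 25/4 = 7.250.
Overall M = m_obj x M_eye = (-15.000)(7.250) = -108.75.
|M| = 108.75.

110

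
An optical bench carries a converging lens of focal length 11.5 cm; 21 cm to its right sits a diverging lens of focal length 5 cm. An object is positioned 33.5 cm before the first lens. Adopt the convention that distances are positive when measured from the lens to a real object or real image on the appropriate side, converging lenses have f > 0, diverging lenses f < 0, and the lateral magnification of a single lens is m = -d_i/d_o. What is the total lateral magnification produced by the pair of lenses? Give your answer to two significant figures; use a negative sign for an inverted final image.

First lens: d_i1 = 1/(1/11.5 - 1/33.5) = 17.511 cm.
m_1 = -(17.511)/33.5 = -0.5227.
Object distance for lens 2: d_o2 = 21 - 17.511 = 3.489 cm.
Second lens: d_i2 = 1/(1/(-5) - 1/(3.489)) = -2.055 cm.
m_2 = -(-2.055)/(3.489) = 0.5890.
Total m = m_1 x m_2 = (-0.5227)(0.5890) = -0.3079.

-0.31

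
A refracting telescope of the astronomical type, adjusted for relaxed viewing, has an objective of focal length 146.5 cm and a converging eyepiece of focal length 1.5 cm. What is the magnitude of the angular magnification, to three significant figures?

97.7

|M| = f_obj/|f_eye| = 146.5/1.5 = 97.667.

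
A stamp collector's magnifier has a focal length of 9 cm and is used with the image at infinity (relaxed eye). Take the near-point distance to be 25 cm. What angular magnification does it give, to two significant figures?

M = D/f = 25/9 = 2.778.

2.8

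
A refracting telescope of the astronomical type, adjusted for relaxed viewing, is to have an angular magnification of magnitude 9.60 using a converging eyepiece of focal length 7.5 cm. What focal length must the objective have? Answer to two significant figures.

|M| = f_obj/|f_eye|, so f_obj = |M| x |f_eye| = 9.6 x 7.5 = 72.000 cm.

72 cm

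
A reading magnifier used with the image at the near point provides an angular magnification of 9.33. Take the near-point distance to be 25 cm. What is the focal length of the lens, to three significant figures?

For the image at the near point, M = 1 + D/f.
f = D/(M - 1) = 25/(9.33 - 1) = 3.001 cm.

3.00 cm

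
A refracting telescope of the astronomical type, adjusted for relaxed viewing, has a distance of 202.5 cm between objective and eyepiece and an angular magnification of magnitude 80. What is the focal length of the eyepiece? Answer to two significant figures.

In normal adjustment the tube length equals f_obj + f_eye and |M| = f_obj/f_eye.
So f_obj = 80 f_eye and 80 f_eye + f_eye = 202.5 cm, giving f_eye = 202.5/81 = 2.500 cm and f_obj = 200.000 cm.

2.5 cm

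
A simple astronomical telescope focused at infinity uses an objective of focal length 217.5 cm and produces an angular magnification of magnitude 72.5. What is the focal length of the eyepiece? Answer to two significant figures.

3.0 cm

|M| = f_obj/f_eye, so f_eye = f_obj/|M| = 217.5/72.5 = 3.000 cm.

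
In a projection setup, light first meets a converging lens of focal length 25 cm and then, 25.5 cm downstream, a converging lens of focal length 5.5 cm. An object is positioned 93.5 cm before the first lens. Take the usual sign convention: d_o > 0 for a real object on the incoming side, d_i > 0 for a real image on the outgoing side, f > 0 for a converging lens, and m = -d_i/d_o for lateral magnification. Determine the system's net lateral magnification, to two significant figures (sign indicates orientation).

-0.14

Lens 1: 1/d_i1 = 1/f_1 - 1/d_o1 = 1/25 - 1/93.5 = 0.02930 cm^-1, so d_i1 = 34.124 cm.
m_1 = -(34.124)/93.5 = -0.3650.
This image would form 34.124 cm past lens 1, i.e. 8.624 cm beyond lens 2, so it is a virtual object for lens 2: d_o2 = 25.5 - 34.124 = -8.624 cm.
Lens 2: 1/d_i2 = 1/f_2 - 1/d_o2 = 1/5.5 - 1/(-8.624) = 0.29777 cm^-1, so d_i2 = 3.358 cm.
m_2 = -(3.358)/(-8.624) = 0.3894.
The system's lateral magnification is m_1 m_2 = (-0.3650)(0.3894) = -0.1421.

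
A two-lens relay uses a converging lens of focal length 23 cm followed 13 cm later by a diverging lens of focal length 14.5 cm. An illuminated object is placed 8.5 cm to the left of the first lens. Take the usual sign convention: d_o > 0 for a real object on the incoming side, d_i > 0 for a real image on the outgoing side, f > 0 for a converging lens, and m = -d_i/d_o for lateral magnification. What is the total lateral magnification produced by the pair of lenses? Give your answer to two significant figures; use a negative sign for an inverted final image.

0.56

Applying the thin-lens equation to the first lens, 1/23 = 1/8.5 + 1/d_i1, which gives d_i1 = -13.483 cm.
Its lateral magnification is m_1 = -d_i1/d_o1 = -(-13.483)/8.5 = 1.5862.
With d_i1 < 0 the first image is virtual and lies on the object side; the object distance for lens 2 is d_o2 = 13 - (-13.483) = 26.483 cm.
Applying the thin-lens equation again with f_2 = -14.5 cm and d_o2 = 26.483 cm gives d_i2 = -9.370 cm.
m_2 = -(-9.370)/(26.483) = 0.3538.
The system's lateral magnification is m_1 m_2 = (1.5862)(0.3538) = 0.5612.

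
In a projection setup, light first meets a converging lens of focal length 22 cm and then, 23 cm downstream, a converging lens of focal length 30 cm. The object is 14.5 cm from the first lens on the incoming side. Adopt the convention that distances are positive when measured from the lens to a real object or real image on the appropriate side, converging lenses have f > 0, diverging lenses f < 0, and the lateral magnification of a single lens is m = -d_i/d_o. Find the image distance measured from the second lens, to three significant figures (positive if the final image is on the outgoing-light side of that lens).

55.3 cm

Applying the thin-lens equation to the first lens, 1/22 = 1/14.5 + 1/d_i1, which gives d_i1 = -42.533 cm.
The intermediate image is virtual, 42.533 cm to the left of lens 1, so d_o2 = L - d_i1 = 23 - (-42.533) = 65.533 cm.
Applying the thin-lens equation again with f_2 = 30 cm and d_o2 = 65.533 cm gives d_i2 = 55.328 cm.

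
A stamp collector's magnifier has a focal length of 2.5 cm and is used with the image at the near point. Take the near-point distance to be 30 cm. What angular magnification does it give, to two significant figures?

M = 1 + D/f = 1 + 30/2.5 = 13.000.

13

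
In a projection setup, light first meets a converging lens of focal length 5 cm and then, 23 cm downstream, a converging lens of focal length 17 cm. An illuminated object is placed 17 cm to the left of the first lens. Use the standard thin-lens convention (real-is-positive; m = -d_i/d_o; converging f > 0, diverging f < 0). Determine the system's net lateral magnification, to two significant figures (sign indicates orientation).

Lens 1: 1/d_i1 = 1/f_1 - 1/d_o1 = 1/5 - 1/17 = 0.14118 cm^-1, so d_i1 = 7.083 cm.
m_1 = -(7.083)/17 = -0.4167.
Object distance for lens 2: d_o2 = 23 - 7.083 = 15.917 cm.
Lens 2: 1/d_i2 = 1/f_2 - 1/d_o2 = 1/17 - 1/(15.917) = -0.00400 cm^-1, so d_i2 = -249.769 cm.
m_2 = -(-249.769)/(15.917) = 15.6923.
Total m = m_1 x m_2 = (-0.4167)(15.6923) = -6.5385.

-6.5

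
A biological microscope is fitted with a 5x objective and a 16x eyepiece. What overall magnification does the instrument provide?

The overall magnification of a compound microscope is the product of the objective and eyepiece magnifications:
M = M_obj x M_eye = 5 x 16 = 80.

80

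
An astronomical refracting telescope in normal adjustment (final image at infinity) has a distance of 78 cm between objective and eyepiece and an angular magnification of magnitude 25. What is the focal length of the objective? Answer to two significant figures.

75 cm

In normal adjustment the tube length equals f_obj + f_eye and |M| = f_obj/f_eye.
So f_obj = 25 f_eye and 25 f_eye + f_eye = 78 cm, giving f_eye = 78/26 = 3.000 cm and f_obj = 75.000 cm.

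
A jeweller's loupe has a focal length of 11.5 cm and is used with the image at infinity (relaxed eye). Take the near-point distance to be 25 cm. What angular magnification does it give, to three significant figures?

2.17

M = D/f = 25/11.5 = 2.174.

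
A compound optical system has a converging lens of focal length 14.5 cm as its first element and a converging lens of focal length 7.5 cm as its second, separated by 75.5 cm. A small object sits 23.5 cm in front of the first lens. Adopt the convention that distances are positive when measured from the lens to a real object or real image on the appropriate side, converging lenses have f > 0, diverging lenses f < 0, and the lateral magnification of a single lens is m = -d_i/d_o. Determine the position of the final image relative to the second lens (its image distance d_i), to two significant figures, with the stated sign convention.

First lens: d_i1 = 1/(1/14.5 - 1/23.5) = 37.861 cm.
That image sits 37.639 cm in front of the second lens, so d_o2 = 37.639 cm.
Second lens: d_i2 = 1/(1/7.5 - 1/(37.639)) = 9.366 cm.

9.4 cm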